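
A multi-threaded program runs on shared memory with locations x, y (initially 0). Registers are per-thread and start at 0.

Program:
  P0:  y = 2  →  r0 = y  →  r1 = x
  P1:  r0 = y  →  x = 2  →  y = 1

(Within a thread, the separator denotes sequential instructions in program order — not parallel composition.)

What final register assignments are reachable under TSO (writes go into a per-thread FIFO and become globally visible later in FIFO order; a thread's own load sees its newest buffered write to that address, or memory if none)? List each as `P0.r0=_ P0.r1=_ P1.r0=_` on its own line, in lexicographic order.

P0.r0=1 P0.r1=2 P1.r0=0
P0.r0=1 P0.r1=2 P1.r0=2
P0.r0=2 P0.r1=0 P1.r0=0
P0.r0=2 P0.r1=0 P1.r0=2
P0.r0=2 P0.r1=2 P1.r0=0
P0.r0=2 P0.r1=2 P1.r0=2

outcome vector order: (P0.r0,P0.r1,P1.r0)
|TSO outcomes| = 6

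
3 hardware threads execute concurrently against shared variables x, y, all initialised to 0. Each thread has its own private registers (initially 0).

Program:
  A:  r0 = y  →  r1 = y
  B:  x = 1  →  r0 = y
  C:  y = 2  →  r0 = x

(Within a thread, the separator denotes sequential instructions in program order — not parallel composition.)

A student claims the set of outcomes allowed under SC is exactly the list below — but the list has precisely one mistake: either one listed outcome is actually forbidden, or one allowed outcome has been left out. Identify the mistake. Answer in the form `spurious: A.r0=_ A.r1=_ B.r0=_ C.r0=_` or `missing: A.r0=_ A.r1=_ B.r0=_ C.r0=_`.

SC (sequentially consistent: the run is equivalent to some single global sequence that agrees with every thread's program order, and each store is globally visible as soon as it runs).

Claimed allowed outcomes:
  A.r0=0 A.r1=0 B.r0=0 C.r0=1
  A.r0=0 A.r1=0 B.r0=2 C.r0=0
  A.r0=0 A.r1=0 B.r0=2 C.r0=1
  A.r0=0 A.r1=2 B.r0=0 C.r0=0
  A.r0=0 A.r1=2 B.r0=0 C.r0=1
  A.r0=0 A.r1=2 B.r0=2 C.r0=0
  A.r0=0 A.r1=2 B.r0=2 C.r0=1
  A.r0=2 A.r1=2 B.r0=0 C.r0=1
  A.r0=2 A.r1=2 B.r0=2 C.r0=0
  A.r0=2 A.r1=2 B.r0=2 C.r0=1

outcome vector order: (A.r0,A.r1,B.r0,C.r0)
SC (9): 0/0/0/1 0/0/2/0 0/0/2/1 0/2/0/1 0/2/2/0 0/2/2/1 2/2/0/1 2/2/2/0 2/2/2/1
claimed∖SC = {0/2/0/0}

spurious: A.r0=0 A.r1=2 B.r0=0 C.r0=0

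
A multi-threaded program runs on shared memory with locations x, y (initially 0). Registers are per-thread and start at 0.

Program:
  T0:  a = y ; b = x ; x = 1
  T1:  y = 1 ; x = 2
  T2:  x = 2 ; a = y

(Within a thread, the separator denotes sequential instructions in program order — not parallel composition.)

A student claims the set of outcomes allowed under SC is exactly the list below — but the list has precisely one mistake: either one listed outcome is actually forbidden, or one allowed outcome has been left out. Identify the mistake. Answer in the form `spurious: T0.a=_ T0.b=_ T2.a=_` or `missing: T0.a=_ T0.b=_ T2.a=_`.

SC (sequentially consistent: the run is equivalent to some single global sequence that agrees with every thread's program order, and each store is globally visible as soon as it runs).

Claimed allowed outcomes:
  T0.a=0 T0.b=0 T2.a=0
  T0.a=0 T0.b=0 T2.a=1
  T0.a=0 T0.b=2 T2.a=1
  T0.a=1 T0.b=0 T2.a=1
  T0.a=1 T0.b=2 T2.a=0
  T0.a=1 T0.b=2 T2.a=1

missing: T0.a=0 T0.b=2 T2.a=0

outcome vector order: (T0.a,T0.b,T2.a)
under SC → (0,0,0); (0,0,1); (0,2,0); (0,2,1); (1,0,1); (1,2,0); (1,2,1)
SC∖claimed = {(0,2,0)}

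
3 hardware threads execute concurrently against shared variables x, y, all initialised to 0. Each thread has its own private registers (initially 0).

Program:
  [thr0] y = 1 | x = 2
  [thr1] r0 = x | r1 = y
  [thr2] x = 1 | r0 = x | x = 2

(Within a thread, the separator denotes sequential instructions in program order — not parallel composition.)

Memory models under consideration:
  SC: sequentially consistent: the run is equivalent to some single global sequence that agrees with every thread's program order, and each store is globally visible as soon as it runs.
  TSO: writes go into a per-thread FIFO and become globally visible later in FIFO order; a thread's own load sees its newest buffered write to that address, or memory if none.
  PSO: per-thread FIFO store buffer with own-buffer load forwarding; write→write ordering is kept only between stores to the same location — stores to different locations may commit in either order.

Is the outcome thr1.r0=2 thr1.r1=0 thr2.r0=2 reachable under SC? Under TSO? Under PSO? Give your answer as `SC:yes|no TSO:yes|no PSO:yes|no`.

SC:no TSO:no PSO:yes

outcome vector order: (thr1.r0,thr1.r1,thr2.r0)
SC (11): 0/0/1; 0/0/2; 0/1/1; 0/1/2; 1/0/1; 1/0/2; 1/1/1; 1/1/2; 2/0/1; 2/1/1; 2/1/2
TSO (11): 0/0/1; 0/0/2; 0/1/1; 0/1/2; 1/0/1; 1/0/2; 1/1/1; 1/1/2; 2/0/1; 2/1/1; 2/1/2
PSO (12): 0/0/1; 0/0/2; 0/1/1; 0/1/2; 1/0/1; 1/0/2; 1/1/1; 1/1/2; 2/0/1; 2/0/2; 2/1/1; 2/1/2
target 2/0/2 ∈ {PSO}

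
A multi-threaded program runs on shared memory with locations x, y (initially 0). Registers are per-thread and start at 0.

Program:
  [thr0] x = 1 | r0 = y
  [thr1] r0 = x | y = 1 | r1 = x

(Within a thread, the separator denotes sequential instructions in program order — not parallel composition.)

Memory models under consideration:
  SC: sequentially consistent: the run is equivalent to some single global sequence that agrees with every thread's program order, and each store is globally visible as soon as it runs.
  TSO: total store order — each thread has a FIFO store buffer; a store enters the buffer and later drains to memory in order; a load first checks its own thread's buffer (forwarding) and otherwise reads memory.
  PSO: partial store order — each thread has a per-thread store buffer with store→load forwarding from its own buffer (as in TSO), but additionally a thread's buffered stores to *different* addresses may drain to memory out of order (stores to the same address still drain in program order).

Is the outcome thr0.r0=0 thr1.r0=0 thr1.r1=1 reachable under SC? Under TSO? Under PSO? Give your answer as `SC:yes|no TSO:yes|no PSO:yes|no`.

SC:yes TSO:yes PSO:yes

outcome vector order: (thr0.r0,thr1.r0,thr1.r1)
under SC → <0 0 1>, <0 1 1>, <1 0 0>, <1 0 1>, <1 1 1>
under TSO → <0 0 0>, <0 0 1>, <0 1 1>, <1 0 0>, <1 0 1>, <1 1 1>
under PSO → <0 0 0>, <0 0 1>, <0 1 1>, <1 0 0>, <1 0 1>, <1 1 1>
target <0 0 1> ∈ {SC,TSO,PSO}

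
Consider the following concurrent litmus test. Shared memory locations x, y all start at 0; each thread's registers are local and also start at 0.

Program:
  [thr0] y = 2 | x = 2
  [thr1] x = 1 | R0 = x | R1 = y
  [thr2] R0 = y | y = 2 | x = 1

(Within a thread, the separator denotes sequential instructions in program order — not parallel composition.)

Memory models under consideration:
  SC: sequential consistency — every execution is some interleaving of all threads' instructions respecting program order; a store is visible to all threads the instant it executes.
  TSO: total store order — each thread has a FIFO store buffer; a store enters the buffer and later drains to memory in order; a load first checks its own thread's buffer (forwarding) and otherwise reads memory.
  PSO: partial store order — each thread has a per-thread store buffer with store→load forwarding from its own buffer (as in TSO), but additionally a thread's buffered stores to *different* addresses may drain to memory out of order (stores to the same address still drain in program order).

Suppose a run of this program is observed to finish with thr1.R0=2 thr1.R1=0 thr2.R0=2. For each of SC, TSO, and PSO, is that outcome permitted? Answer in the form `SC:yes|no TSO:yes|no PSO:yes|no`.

SC:no TSO:no PSO:yes

outcome vector order: (thr1.R0,thr1.R1,thr2.R0)
SC (6): (1,0,0); (1,0,2); (1,2,0); (1,2,2); (2,2,0); (2,2,2)
TSO (6): (1,0,0); (1,0,2); (1,2,0); (1,2,2); (2,2,0); (2,2,2)
PSO (8): (1,0,0); (1,0,2); (1,2,0); (1,2,2); (2,0,0); (2,0,2); (2,2,0); (2,2,2)
target (2,0,2) ∈ {PSO}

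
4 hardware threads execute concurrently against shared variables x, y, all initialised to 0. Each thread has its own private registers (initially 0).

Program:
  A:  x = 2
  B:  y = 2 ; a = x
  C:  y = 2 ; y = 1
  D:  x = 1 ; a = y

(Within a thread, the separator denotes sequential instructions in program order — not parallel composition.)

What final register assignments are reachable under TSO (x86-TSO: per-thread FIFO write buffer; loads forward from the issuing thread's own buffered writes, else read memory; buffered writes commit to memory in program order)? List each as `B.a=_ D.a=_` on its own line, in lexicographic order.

B.a=0 D.a=0
B.a=0 D.a=1
B.a=0 D.a=2
B.a=1 D.a=0
B.a=1 D.a=1
B.a=1 D.a=2
B.a=2 D.a=0
B.a=2 D.a=1
B.a=2 D.a=2

outcome vector order: (B.a,D.a)
|TSO outcomes| = 9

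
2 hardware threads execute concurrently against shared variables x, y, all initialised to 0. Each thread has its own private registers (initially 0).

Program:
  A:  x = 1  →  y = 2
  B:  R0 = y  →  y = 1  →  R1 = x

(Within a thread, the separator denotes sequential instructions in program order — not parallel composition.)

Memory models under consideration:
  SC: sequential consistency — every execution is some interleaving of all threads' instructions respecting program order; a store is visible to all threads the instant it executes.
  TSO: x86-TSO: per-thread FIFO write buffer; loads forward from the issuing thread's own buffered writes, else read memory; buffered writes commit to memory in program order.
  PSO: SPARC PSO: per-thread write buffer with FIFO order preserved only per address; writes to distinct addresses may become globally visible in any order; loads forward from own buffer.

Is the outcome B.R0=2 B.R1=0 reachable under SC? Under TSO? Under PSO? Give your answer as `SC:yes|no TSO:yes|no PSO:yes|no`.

outcome vector order: (B.R0,B.R1)
[SC] allowed = {0/0 0/1 2/1}
[TSO] allowed = {0/0 0/1 2/1}
[PSO] allowed = {0/0 0/1 2/0 2/1}
target 2/0 ∈ {PSO}

SC:no TSO:no PSO:yes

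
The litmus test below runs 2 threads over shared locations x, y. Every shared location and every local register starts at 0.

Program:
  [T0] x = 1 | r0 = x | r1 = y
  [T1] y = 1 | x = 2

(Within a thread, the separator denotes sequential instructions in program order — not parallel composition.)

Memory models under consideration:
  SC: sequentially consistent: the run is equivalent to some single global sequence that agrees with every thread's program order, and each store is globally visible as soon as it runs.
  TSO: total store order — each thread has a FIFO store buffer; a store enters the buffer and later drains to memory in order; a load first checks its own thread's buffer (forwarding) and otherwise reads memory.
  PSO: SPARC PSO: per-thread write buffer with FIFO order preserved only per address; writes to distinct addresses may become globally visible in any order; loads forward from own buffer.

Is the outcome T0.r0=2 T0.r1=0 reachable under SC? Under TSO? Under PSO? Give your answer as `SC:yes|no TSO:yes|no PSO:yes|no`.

outcome vector order: (T0.r0,T0.r1)
SC: 3 outcomes — {1/0, 1/1, 2/1}
TSO: 3 outcomes — {1/0, 1/1, 2/1}
PSO: 4 outcomes — {1/0, 1/1, 2/0, 2/1}
target 2/0 ∈ {PSO}

SC:no TSO:no PSO:yes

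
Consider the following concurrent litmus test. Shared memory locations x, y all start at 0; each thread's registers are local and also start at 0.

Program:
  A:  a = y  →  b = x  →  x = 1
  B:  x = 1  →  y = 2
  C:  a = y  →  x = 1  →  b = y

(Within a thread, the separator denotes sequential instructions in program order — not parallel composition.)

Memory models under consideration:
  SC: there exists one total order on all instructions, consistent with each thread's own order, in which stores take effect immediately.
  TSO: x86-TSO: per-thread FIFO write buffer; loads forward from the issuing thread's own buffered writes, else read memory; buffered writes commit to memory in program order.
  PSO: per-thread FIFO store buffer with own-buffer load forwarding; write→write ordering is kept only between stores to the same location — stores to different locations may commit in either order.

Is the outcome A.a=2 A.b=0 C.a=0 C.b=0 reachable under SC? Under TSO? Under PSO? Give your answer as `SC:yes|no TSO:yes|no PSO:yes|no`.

outcome vector order: (A.a,A.b,C.a,C.b)
[SC] allowed = {(0,0,0,0), (0,0,0,2), (0,0,2,2), (0,1,0,0), (0,1,0,2), (0,1,2,2), (2,1,0,0), (2,1,0,2), (2,1,2,2)}
[TSO] allowed = {(0,0,0,0), (0,0,0,2), (0,0,2,2), (0,1,0,0), (0,1,0,2), (0,1,2,2), (2,1,0,0), (2,1,0,2), (2,1,2,2)}
[PSO] allowed = {(0,0,0,0), (0,0,0,2), (0,0,2,2), (0,1,0,0), (0,1,0,2), (0,1,2,2), (2,0,0,0), (2,0,0,2), (2,0,2,2), (2,1,0,0), (2,1,0,2), (2,1,2,2)}
target (2,0,0,0) ∈ {PSO}

SC:no TSO:no PSO:yes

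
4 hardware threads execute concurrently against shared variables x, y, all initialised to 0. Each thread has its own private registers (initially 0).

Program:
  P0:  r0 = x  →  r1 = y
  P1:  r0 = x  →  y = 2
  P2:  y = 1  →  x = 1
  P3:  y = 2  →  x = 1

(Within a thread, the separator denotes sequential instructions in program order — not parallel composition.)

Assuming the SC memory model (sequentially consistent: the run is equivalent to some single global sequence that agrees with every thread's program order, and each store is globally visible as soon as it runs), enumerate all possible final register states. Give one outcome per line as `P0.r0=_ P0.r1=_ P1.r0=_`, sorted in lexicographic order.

P0.r0=0 P0.r1=0 P1.r0=0
P0.r0=0 P0.r1=0 P1.r0=1
P0.r0=0 P0.r1=1 P1.r0=0
P0.r0=0 P0.r1=1 P1.r0=1
P0.r0=0 P0.r1=2 P1.r0=0
P0.r0=0 P0.r1=2 P1.r0=1
P0.r0=1 P0.r1=1 P1.r0=0
P0.r0=1 P0.r1=1 P1.r0=1
P0.r0=1 P0.r1=2 P1.r0=0
P0.r0=1 P0.r1=2 P1.r0=1

outcome vector order: (P0.r0,P0.r1,P1.r0)
|SC outcomes| = 10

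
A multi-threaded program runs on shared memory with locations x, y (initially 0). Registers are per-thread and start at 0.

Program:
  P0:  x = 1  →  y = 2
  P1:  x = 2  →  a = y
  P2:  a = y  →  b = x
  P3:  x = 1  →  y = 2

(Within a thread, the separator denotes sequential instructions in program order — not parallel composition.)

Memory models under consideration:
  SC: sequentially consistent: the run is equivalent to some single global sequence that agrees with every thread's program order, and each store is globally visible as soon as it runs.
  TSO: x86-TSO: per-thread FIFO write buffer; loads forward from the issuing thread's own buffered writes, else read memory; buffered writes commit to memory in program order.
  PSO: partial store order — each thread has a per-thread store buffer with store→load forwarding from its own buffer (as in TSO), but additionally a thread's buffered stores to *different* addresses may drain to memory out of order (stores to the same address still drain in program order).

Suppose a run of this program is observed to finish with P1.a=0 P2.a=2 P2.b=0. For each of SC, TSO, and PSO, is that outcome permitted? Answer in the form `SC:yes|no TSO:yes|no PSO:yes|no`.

outcome vector order: (P1.a,P2.a,P2.b)
SC: 10 outcomes — {000, 001, 002, 021, 022, 200, 201, 202, 221, 222}
TSO: 10 outcomes — {000, 001, 002, 021, 022, 200, 201, 202, 221, 222}
PSO: 12 outcomes — {000, 001, 002, 020, 021, 022, 200, 201, 202, 220, 221, 222}
target 020 ∈ {PSO}

SC:no TSO:no PSO:yes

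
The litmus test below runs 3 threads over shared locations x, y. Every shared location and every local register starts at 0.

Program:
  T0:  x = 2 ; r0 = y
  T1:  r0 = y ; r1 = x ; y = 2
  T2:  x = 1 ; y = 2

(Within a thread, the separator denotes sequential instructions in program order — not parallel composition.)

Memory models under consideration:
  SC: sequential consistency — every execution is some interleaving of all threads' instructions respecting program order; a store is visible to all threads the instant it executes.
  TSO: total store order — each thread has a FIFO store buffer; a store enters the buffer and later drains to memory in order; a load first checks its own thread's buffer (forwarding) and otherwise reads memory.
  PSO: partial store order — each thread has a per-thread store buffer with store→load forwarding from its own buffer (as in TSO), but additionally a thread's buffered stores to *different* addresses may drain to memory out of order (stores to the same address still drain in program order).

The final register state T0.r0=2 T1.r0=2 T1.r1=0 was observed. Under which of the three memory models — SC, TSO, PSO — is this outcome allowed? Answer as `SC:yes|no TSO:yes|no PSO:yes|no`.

outcome vector order: (T0.r0,T1.r0,T1.r1)
SC (10): (0,0,0) (0,0,1) (0,0,2) (0,2,1) (0,2,2) (2,0,0) (2,0,1) (2,0,2) (2,2,1) (2,2,2)
TSO (10): (0,0,0) (0,0,1) (0,0,2) (0,2,1) (0,2,2) (2,0,0) (2,0,1) (2,0,2) (2,2,1) (2,2,2)
PSO (12): (0,0,0) (0,0,1) (0,0,2) (0,2,0) (0,2,1) (0,2,2) (2,0,0) (2,0,1) (2,0,2) (2,2,0) (2,2,1) (2,2,2)
target (2,2,0) ∈ {PSO}

SC:no TSO:no PSO:yes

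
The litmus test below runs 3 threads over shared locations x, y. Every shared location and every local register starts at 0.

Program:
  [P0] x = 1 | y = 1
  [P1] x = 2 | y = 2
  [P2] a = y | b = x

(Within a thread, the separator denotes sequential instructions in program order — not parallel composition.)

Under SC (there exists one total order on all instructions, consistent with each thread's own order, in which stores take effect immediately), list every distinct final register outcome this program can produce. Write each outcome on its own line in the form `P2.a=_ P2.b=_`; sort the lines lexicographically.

P2.a=0 P2.b=0
P2.a=0 P2.b=1
P2.a=0 P2.b=2
P2.a=1 P2.b=1
P2.a=1 P2.b=2
P2.a=2 P2.b=1
P2.a=2 P2.b=2

outcome vector order: (P2.a,P2.b)
|SC outcomes| = 7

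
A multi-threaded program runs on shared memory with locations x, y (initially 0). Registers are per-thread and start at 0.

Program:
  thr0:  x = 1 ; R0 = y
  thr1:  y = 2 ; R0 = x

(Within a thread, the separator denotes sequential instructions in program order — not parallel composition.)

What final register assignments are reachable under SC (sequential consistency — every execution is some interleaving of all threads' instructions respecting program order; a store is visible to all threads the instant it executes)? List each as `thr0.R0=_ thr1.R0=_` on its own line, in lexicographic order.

thr0.R0=0 thr1.R0=1
thr0.R0=2 thr1.R0=0
thr0.R0=2 thr1.R0=1

outcome vector order: (thr0.R0,thr1.R0)
|SC outcomes| = 3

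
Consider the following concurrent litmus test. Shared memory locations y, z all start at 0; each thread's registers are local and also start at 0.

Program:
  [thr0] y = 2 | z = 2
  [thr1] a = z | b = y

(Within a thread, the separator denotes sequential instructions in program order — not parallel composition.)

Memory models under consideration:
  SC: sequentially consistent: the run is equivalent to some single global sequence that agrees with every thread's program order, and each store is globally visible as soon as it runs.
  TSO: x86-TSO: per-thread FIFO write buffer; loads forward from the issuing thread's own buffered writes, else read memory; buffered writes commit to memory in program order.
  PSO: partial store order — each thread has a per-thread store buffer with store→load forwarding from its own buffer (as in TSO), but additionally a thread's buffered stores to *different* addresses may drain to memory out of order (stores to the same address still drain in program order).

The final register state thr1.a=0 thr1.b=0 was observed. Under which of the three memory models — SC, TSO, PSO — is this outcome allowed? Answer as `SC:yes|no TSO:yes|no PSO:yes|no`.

outcome vector order: (thr1.a,thr1.b)
under SC → 00, 02, 22
under TSO → 00, 02, 22
under PSO → 00, 02, 20, 22
target 00 ∈ {SC,TSO,PSO}

SC:yes TSO:yes PSO:yes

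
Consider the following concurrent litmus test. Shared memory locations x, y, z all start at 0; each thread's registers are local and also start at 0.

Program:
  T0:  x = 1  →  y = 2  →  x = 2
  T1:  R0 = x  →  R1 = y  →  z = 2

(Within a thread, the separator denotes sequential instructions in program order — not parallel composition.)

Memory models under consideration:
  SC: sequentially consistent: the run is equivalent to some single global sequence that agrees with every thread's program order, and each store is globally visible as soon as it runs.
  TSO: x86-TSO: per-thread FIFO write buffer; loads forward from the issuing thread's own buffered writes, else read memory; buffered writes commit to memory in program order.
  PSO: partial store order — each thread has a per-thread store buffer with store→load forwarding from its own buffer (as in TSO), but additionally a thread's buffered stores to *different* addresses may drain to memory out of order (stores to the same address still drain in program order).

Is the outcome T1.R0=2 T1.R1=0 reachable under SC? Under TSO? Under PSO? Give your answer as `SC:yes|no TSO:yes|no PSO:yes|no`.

outcome vector order: (T1.R0,T1.R1)
under SC → 0/0, 0/2, 1/0, 1/2, 2/2
under TSO → 0/0, 0/2, 1/0, 1/2, 2/2
under PSO → 0/0, 0/2, 1/0, 1/2, 2/0, 2/2
target 2/0 ∈ {PSO}

SC:no TSO:no PSO:yes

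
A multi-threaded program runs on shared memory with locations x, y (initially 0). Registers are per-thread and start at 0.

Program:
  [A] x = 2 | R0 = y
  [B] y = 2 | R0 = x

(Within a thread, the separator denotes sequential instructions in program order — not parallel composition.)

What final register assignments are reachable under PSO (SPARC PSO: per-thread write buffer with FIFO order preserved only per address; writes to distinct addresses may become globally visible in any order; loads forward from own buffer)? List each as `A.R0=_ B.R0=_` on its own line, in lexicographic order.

outcome vector order: (A.R0,B.R0)
|PSO outcomes| = 4

A.R0=0 B.R0=0
A.R0=0 B.R0=2
A.R0=2 B.R0=0
A.R0=2 B.R0=2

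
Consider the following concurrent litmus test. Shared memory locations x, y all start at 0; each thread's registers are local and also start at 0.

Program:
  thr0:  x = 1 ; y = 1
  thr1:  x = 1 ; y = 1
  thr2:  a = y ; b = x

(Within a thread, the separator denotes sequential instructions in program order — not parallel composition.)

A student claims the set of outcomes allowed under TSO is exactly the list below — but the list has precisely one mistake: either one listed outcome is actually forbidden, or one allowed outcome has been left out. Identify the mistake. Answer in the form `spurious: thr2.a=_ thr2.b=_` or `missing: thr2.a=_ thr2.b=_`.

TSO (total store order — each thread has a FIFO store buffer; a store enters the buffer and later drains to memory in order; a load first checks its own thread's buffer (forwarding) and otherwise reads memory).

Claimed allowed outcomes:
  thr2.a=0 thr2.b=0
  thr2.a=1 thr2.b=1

missing: thr2.a=0 thr2.b=1

outcome vector order: (thr2.a,thr2.b)
TSO: 3 outcomes — {<0 0>; <0 1>; <1 1>}
TSO∖claimed = {<0 1>}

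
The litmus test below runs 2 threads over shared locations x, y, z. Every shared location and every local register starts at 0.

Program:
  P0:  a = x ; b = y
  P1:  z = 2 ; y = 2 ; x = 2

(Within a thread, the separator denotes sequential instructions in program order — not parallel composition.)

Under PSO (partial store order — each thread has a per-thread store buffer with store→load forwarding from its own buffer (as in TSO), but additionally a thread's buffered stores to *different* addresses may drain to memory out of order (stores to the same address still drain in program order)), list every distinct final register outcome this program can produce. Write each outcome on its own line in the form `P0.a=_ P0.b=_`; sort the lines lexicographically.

outcome vector order: (P0.a,P0.b)
|PSO outcomes| = 4

P0.a=0 P0.b=0
P0.a=0 P0.b=2
P0.a=2 P0.b=0
P0.a=2 P0.b=2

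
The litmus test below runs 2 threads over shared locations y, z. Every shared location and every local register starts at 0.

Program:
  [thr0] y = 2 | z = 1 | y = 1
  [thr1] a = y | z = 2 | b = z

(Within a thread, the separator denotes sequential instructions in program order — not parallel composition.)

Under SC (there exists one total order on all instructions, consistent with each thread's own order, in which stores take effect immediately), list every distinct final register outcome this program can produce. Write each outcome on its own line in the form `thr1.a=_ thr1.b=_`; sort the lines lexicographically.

thr1.a=0 thr1.b=1
thr1.a=0 thr1.b=2
thr1.a=1 thr1.b=2
thr1.a=2 thr1.b=1
thr1.a=2 thr1.b=2

outcome vector order: (thr1.a,thr1.b)
|SC outcomes| = 5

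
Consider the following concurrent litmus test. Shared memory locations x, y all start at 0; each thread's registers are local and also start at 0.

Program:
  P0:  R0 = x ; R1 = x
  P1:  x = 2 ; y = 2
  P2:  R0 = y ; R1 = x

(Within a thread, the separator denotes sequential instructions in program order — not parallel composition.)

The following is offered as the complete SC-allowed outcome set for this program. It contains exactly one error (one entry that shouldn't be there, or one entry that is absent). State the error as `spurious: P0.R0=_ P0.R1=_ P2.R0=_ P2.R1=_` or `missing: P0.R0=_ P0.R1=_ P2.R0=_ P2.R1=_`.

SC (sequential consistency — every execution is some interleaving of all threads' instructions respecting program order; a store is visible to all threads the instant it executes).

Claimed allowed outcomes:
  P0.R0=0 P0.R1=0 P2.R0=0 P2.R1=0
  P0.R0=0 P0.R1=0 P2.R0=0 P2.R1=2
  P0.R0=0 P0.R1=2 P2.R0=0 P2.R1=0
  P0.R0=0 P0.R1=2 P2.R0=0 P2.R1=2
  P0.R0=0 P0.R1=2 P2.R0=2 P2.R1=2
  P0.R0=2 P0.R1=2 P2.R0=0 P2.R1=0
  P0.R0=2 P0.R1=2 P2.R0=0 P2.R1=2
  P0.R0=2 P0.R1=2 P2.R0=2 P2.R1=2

outcome vector order: (P0.R0,P0.R1,P2.R0,P2.R1)
SC: 9 outcomes — {0/0/0/0; 0/0/0/2; 0/0/2/2; 0/2/0/0; 0/2/0/2; 0/2/2/2; 2/2/0/0; 2/2/0/2; 2/2/2/2}
SC∖claimed = {0/0/2/2}

missing: P0.R0=0 P0.R1=0 P2.R0=2 P2.R1=2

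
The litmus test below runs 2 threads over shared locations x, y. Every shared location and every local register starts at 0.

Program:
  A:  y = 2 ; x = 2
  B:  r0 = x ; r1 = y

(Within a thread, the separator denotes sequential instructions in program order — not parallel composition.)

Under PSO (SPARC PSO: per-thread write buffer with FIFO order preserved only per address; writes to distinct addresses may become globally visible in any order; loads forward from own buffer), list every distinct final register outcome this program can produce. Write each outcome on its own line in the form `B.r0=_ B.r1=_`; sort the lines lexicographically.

B.r0=0 B.r1=0
B.r0=0 B.r1=2
B.r0=2 B.r1=0
B.r0=2 B.r1=2

outcome vector order: (B.r0,B.r1)
|PSO outcomes| = 4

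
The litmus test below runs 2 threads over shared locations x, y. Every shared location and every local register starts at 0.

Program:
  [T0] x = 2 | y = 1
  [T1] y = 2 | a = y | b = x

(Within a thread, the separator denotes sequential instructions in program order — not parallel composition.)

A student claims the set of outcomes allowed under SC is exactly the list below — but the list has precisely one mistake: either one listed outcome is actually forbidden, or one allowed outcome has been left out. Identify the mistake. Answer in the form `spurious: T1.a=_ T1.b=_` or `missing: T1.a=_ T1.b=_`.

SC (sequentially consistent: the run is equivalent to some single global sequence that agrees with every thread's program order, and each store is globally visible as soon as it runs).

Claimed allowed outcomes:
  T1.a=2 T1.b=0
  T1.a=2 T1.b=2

outcome vector order: (T1.a,T1.b)
[SC] allowed = {(1,2), (2,0), (2,2)}
SC∖claimed = {(1,2)}

missing: T1.a=1 T1.b=2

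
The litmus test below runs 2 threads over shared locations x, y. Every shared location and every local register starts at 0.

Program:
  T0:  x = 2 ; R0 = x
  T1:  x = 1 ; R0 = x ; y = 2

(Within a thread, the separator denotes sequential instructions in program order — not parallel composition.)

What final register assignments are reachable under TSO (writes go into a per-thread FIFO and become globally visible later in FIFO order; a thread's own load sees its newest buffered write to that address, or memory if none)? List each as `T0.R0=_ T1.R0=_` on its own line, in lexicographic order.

T0.R0=1 T1.R0=1
T0.R0=2 T1.R0=1
T0.R0=2 T1.R0=2

outcome vector order: (T0.R0,T1.R0)
|TSO outcomes| = 3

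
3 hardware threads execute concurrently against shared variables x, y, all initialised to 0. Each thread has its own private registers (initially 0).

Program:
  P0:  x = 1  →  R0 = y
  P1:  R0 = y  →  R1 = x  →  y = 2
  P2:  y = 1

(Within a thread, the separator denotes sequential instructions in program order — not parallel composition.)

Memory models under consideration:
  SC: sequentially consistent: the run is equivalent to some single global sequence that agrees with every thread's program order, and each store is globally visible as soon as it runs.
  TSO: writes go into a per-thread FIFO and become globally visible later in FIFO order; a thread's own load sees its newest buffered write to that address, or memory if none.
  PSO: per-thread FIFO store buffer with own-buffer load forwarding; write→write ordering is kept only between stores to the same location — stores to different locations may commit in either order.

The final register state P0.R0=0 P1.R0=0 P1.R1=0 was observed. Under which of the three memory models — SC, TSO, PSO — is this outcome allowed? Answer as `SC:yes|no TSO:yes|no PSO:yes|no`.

SC:yes TSO:yes PSO:yes

outcome vector order: (P0.R0,P1.R0,P1.R1)
SC (11): 000, 001, 011, 100, 101, 110, 111, 200, 201, 210, 211
TSO (12): 000, 001, 010, 011, 100, 101, 110, 111, 200, 201, 210, 211
PSO (12): 000, 001, 010, 011, 100, 101, 110, 111, 200, 201, 210, 211
target 000 ∈ {SC,TSO,PSO}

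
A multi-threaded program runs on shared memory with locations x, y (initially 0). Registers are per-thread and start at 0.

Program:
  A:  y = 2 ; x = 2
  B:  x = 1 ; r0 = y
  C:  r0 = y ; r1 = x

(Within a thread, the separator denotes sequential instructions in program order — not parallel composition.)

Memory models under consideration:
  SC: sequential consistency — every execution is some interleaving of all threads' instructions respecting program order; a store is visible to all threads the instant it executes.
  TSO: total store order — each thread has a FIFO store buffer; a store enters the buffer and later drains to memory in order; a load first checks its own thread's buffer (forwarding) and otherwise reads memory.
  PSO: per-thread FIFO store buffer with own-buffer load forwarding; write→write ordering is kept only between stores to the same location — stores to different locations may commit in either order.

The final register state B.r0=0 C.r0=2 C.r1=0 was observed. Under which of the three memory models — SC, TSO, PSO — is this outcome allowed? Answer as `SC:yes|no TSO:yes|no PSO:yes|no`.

SC:no TSO:yes PSO:yes

outcome vector order: (B.r0,C.r0,C.r1)
[SC] allowed = {<0 0 0>, <0 0 1>, <0 0 2>, <0 2 1>, <0 2 2>, <2 0 0>, <2 0 1>, <2 0 2>, <2 2 0>, <2 2 1>, <2 2 2>}
[TSO] allowed = {<0 0 0>, <0 0 1>, <0 0 2>, <0 2 0>, <0 2 1>, <0 2 2>, <2 0 0>, <2 0 1>, <2 0 2>, <2 2 0>, <2 2 1>, <2 2 2>}
[PSO] allowed = {<0 0 0>, <0 0 1>, <0 0 2>, <0 2 0>, <0 2 1>, <0 2 2>, <2 0 0>, <2 0 1>, <2 0 2>, <2 2 0>, <2 2 1>, <2 2 2>}
target <0 2 0> ∈ {TSO,PSO}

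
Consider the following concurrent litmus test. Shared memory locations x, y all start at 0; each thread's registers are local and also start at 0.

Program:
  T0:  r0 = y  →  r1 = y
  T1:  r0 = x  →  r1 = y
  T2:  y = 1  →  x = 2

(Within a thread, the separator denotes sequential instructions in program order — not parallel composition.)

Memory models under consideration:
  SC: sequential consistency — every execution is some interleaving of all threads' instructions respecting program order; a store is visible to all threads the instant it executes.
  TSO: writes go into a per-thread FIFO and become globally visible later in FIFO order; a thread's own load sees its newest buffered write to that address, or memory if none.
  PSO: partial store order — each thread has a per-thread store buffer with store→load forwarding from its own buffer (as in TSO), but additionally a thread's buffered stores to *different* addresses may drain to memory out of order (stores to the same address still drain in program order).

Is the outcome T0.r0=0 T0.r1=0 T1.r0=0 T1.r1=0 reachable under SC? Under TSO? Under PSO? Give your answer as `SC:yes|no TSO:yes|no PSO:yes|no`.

SC:yes TSO:yes PSO:yes

outcome vector order: (T0.r0,T0.r1,T1.r0,T1.r1)
under SC → (0,0,0,0); (0,0,0,1); (0,0,2,1); (0,1,0,0); (0,1,0,1); (0,1,2,1); (1,1,0,0); (1,1,0,1); (1,1,2,1)
under TSO → (0,0,0,0); (0,0,0,1); (0,0,2,1); (0,1,0,0); (0,1,0,1); (0,1,2,1); (1,1,0,0); (1,1,0,1); (1,1,2,1)
under PSO → (0,0,0,0); (0,0,0,1); (0,0,2,0); (0,0,2,1); (0,1,0,0); (0,1,0,1); (0,1,2,0); (0,1,2,1); (1,1,0,0); (1,1,0,1); (1,1,2,0); (1,1,2,1)
target (0,0,0,0) ∈ {SC,TSO,PSO}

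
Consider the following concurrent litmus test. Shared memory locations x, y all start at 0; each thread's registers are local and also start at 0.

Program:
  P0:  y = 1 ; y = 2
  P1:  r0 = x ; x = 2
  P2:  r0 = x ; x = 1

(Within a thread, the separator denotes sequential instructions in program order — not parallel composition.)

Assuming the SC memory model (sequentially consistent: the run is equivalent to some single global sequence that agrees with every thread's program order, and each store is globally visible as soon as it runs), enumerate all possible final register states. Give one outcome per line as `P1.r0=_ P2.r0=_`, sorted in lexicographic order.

P1.r0=0 P2.r0=0
P1.r0=0 P2.r0=2
P1.r0=1 P2.r0=0

outcome vector order: (P1.r0,P2.r0)
|SC outcomes| = 3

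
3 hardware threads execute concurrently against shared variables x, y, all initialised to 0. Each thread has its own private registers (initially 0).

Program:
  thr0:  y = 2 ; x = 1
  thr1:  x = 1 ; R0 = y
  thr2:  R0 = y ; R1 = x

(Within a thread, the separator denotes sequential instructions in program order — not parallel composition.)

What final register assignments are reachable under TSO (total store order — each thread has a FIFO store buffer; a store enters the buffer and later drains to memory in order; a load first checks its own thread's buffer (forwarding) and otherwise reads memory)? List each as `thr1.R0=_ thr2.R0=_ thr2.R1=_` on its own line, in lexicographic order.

thr1.R0=0 thr2.R0=0 thr2.R1=0
thr1.R0=0 thr2.R0=0 thr2.R1=1
thr1.R0=0 thr2.R0=2 thr2.R1=0
thr1.R0=0 thr2.R0=2 thr2.R1=1
thr1.R0=2 thr2.R0=0 thr2.R1=0
thr1.R0=2 thr2.R0=0 thr2.R1=1
thr1.R0=2 thr2.R0=2 thr2.R1=0
thr1.R0=2 thr2.R0=2 thr2.R1=1

outcome vector order: (thr1.R0,thr2.R0,thr2.R1)
|TSO outcomes| = 8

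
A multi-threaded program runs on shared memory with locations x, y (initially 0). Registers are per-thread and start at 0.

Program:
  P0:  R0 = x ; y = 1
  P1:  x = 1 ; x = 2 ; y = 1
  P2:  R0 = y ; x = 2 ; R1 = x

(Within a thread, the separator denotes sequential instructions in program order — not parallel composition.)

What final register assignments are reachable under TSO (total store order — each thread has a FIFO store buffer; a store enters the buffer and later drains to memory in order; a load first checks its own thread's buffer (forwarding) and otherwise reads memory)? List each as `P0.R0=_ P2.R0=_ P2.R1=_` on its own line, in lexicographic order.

outcome vector order: (P0.R0,P2.R0,P2.R1)
|TSO outcomes| = 10

P0.R0=0 P2.R0=0 P2.R1=1
P0.R0=0 P2.R0=0 P2.R1=2
P0.R0=0 P2.R0=1 P2.R1=1
P0.R0=0 P2.R0=1 P2.R1=2
P0.R0=1 P2.R0=0 P2.R1=1
P0.R0=1 P2.R0=0 P2.R1=2
P0.R0=1 P2.R0=1 P2.R1=2
P0.R0=2 P2.R0=0 P2.R1=1
P0.R0=2 P2.R0=0 P2.R1=2
P0.R0=2 P2.R0=1 P2.R1=2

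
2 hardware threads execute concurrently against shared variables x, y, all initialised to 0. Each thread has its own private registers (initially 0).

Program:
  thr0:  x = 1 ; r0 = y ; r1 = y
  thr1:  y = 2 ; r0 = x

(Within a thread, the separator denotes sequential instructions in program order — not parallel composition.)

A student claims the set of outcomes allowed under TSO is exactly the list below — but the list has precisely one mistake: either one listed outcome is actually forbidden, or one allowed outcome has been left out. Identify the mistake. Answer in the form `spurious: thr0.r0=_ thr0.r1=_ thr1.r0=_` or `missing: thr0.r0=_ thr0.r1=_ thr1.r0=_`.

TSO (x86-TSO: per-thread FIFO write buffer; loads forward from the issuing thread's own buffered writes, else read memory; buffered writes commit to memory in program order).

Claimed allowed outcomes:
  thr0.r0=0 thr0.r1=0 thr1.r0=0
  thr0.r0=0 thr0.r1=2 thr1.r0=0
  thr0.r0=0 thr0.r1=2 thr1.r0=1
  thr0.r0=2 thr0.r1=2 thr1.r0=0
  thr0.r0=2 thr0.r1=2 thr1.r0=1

missing: thr0.r0=0 thr0.r1=0 thr1.r0=1

outcome vector order: (thr0.r0,thr0.r1,thr1.r0)
TSO (6): 000 001 020 021 220 221
TSO∖claimed = {001}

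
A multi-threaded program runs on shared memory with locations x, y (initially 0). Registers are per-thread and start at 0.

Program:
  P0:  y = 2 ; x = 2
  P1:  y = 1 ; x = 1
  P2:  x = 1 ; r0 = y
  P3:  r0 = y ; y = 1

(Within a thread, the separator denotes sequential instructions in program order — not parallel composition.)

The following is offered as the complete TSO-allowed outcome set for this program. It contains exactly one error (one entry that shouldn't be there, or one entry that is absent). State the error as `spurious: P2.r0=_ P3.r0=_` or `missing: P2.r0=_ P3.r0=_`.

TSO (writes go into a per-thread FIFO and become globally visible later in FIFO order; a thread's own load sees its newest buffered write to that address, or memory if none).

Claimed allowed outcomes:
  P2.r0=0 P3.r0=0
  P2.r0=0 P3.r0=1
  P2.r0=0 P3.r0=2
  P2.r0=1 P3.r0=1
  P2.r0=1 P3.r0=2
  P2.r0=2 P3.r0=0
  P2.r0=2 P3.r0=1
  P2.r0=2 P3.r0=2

missing: P2.r0=1 P3.r0=0

outcome vector order: (P2.r0,P3.r0)
[TSO] allowed = {<0 0>; <0 1>; <0 2>; <1 0>; <1 1>; <1 2>; <2 0>; <2 1>; <2 2>}
TSO∖claimed = {<1 0>}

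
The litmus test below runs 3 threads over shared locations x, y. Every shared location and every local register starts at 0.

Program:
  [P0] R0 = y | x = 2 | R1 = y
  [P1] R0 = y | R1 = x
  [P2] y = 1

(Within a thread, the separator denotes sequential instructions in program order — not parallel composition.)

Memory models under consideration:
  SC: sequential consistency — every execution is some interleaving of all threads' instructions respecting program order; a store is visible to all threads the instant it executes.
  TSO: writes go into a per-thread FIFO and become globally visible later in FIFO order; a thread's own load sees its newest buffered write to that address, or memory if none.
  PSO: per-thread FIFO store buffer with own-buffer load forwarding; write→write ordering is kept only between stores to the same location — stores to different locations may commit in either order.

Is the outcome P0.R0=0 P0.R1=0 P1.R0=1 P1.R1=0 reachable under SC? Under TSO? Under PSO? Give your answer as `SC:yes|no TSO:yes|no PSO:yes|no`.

SC:no TSO:yes PSO:yes

outcome vector order: (P0.R0,P0.R1,P1.R0,P1.R1)
[SC] allowed = {0000 0002 0012 0100 0102 0110 0112 1100 1102 1110 1112}
[TSO] allowed = {0000 0002 0010 0012 0100 0102 0110 0112 1100 1102 1110 1112}
[PSO] allowed = {0000 0002 0010 0012 0100 0102 0110 0112 1100 1102 1110 1112}
target 0010 ∈ {TSO,PSO}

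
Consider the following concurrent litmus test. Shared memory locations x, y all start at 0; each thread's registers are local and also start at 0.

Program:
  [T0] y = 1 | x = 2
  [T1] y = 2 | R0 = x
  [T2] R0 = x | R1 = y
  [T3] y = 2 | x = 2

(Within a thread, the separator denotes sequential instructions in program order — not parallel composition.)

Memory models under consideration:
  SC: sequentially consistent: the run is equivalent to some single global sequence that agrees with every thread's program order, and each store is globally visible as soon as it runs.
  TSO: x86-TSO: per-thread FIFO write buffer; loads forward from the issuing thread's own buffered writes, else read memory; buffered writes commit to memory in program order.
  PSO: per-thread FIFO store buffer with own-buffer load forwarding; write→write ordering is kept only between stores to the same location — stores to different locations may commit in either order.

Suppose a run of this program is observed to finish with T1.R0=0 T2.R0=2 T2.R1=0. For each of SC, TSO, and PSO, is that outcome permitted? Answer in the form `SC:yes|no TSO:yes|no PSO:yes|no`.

SC:no TSO:no PSO:yes

outcome vector order: (T1.R0,T2.R0,T2.R1)
[SC] allowed = {000, 001, 002, 021, 022, 200, 201, 202, 221, 222}
[TSO] allowed = {000, 001, 002, 021, 022, 200, 201, 202, 221, 222}
[PSO] allowed = {000, 001, 002, 020, 021, 022, 200, 201, 202, 220, 221, 222}
target 020 ∈ {PSO}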